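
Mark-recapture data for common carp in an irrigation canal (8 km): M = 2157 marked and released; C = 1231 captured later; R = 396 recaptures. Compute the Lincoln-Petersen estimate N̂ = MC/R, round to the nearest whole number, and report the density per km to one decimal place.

N̂ = 2157·1231/396 = 2655267/396 ≈ 6705.2 → 6705
Density = N̂ / area = 6705 / 8 ≈ 838.12 → 838.1 per km

density ≈ 838.1 common carp per km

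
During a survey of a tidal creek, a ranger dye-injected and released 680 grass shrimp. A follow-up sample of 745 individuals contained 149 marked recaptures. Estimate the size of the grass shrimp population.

N = 3400

The marked fraction in the recapture sample should equal the marked fraction in the population: 149/745 = 680/N.
N = (680 × 745) / 149 = 506600 / 149 = 3400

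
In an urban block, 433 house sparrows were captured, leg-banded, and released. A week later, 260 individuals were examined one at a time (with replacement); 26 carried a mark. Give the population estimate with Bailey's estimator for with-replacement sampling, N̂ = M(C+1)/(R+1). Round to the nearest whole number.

N ≈ 4186

N̂ = 433·(260+1)/(26+1) = 433·261/27 = 113013/27 ≈ 4185.7 → 4186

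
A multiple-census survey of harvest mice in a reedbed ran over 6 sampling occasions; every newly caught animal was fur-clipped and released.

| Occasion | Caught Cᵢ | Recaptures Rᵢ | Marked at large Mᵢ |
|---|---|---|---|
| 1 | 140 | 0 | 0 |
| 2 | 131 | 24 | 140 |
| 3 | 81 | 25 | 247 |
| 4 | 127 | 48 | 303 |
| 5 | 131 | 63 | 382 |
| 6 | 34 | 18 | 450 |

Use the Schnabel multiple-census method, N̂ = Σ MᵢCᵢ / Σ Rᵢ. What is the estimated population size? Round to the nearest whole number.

N ≈ 799

Σ MᵢCᵢ = 0·140 + 140·131 + 247·81 + 303·127 + 382·131 + 450·34 = 0 + 18340 + 20007 + 38481 + 50042 + 15300 = 142170
Σ Rᵢ = 0 + 24 + 25 + 48 + 63 + 18 = 178
N̂ = 142170 / 178 ≈ 798.7 → 799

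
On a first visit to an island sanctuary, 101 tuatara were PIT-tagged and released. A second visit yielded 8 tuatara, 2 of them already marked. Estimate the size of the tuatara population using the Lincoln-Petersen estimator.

N = 404

N = (101 × 8) / 2 = 808 / 2 = 404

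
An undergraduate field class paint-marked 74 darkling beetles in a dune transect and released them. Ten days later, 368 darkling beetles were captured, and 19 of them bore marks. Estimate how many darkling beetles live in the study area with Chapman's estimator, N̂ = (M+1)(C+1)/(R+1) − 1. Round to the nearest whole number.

N̂ = (74+1)(368+1)/(19+1) − 1 = 75·369/20 − 1
= 27675/20 − 1 ≈ 1383.8 − 1 ≈ 1382.8 → 1383

N ≈ 1383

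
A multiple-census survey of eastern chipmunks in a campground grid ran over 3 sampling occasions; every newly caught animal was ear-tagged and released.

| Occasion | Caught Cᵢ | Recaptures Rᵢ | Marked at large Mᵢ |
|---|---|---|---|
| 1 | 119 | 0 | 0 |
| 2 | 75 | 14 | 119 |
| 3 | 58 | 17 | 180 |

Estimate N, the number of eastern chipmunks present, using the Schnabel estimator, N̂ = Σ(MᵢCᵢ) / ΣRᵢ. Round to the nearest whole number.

Σ MᵢCᵢ = 0·119 + 119·75 + 180·58 = 0 + 8925 + 10440 = 19365
Σ Rᵢ = 0 + 14 + 17 = 31
N̂ = 19365 / 31 ≈ 624.7 → 625

N ≈ 625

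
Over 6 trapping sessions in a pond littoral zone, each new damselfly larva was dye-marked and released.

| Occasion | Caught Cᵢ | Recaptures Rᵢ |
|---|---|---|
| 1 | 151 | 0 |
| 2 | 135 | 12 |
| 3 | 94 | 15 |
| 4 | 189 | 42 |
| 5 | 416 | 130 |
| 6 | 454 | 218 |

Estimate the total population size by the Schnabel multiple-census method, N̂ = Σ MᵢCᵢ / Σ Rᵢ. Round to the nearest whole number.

Marked at large before each occasion: Mᵢ = Σⱼ<ᵢ (Cⱼ − Rⱼ) → M1=0, M2=151, M3=274, M4=353, M5=500, M6=786
Σ MᵢCᵢ = 0·151 + 151·135 + 274·94 + 353·189 + 500·416 + 786·454 = 0 + 20385 + 25756 + 66717 + 208000 + 356844 = 677702
Σ Rᵢ = 0 + 12 + 15 + 42 + 130 + 218 = 417
N̂ = 677702 / 417 ≈ 1625.2 → 1625

N ≈ 1625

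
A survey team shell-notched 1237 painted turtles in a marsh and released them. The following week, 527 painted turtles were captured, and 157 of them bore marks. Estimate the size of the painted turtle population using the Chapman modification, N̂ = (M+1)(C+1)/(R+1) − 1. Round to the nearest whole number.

N ≈ 4136

N̂ = (1237+1)(527+1)/(157+1) − 1 = 1238·528/158 − 1
= 653664/158 − 1 ≈ 4137.1 − 1 ≈ 4136.1 → 4136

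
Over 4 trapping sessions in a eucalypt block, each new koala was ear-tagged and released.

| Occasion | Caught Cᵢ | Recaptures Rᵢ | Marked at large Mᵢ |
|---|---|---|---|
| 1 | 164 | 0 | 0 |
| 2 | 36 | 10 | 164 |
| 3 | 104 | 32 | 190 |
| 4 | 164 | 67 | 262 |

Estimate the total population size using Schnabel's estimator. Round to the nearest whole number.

N ≈ 630

Σ MᵢCᵢ = 0·164 + 164·36 + 190·104 + 262·164 = 0 + 5904 + 19760 + 42968 = 68632
Σ Rᵢ = 0 + 10 + 32 + 67 = 109
N̂ = 68632 / 109 ≈ 629.7 → 630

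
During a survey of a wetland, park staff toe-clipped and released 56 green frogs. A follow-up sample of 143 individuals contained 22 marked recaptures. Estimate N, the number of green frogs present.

N = 364

Lincoln-Petersen assumes M/N = R/C, so N = M·C / R.
N = (56 × 143) / 22 = 8008 / 22 = 364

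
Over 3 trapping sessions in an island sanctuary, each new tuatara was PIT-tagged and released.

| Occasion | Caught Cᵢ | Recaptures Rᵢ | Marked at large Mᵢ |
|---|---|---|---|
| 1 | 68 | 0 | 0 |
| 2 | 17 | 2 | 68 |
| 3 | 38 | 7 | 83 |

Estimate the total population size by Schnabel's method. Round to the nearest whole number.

N ≈ 479

Σ MᵢCᵢ = 0·68 + 68·17 + 83·38 = 0 + 1156 + 3154 = 4310
Σ Rᵢ = 0 + 2 + 7 = 9
N̂ = 4310 / 9 ≈ 478.9 → 479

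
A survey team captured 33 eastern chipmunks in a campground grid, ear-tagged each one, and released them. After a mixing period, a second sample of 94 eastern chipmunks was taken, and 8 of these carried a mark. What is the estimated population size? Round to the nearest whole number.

N ≈ 388

N = (33 × 94) / 8 = 3102 / 8 ≈ 387.8 → 388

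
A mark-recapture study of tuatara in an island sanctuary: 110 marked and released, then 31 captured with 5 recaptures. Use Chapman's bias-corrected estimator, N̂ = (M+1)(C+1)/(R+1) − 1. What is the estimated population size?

N = 591

N̂ = (110+1)(31+1)/(5+1) − 1 = 111·32/6 − 1
= 3552/6 − 1 = 592 − 1 = 591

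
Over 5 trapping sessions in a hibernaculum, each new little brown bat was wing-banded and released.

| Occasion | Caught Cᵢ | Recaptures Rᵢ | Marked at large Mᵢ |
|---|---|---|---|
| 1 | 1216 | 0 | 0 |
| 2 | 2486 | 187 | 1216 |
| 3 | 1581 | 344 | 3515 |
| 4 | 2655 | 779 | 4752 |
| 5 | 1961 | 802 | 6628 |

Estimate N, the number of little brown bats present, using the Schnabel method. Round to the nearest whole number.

Σ MᵢCᵢ = 0·1216 + 1216·2486 + 3515·1581 + 4752·2655 + 6628·1961 = 0 + 3022976 + 5557215 + 12616560 + 12997508 = 34194259
Σ Rᵢ = 0 + 187 + 344 + 779 + 802 = 2112
N̂ = 34194259 / 2112 ≈ 16190.46 → 16190

N ≈ 16,190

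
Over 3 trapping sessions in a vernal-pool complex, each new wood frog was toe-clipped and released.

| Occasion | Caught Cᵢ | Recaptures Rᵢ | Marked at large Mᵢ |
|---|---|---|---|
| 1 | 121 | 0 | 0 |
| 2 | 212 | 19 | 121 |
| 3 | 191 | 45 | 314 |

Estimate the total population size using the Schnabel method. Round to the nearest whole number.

Σ MᵢCᵢ = 0·121 + 121·212 + 314·191 = 0 + 25652 + 59974 = 85626
Σ Rᵢ = 0 + 19 + 45 = 64
N̂ = 85626 / 64 ≈ 1337.9 → 1338

N ≈ 1338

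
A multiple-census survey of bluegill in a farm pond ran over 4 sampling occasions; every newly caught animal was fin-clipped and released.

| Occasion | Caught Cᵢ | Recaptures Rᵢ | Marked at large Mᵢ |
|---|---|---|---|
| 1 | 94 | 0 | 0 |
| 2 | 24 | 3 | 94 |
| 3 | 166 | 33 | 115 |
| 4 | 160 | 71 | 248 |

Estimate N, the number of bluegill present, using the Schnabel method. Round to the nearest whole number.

N ≈ 570

Σ MᵢCᵢ = 0·94 + 94·24 + 115·166 + 248·160 = 0 + 2256 + 19090 + 39680 = 61026
Σ Rᵢ = 0 + 3 + 33 + 71 = 107
N̂ = 61026 / 107 ≈ 570.3 → 570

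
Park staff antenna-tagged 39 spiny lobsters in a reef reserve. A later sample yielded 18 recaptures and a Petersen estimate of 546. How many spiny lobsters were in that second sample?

C = 252

From N = M·C/R: C = N·R / M = 546·18 / 39 = 9828 / 39 = 252.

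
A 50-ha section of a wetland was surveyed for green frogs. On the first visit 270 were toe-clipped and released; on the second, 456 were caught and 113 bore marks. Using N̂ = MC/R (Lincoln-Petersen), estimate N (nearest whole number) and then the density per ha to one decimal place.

density ≈ 21.8 green frogs per ha

N̂ = 270·456/113 = 123120/113 ≈ 1089.6 → 1090
Density = N̂ / area = 1090 / 50 ≈ 21.80 → 21.8 per ha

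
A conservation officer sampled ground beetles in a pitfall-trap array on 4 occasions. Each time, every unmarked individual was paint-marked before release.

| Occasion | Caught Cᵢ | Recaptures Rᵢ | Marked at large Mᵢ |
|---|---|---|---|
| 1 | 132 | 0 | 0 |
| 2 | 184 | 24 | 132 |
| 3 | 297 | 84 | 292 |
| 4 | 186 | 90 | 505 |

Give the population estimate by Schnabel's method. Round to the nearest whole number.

Σ MᵢCᵢ = 0·132 + 132·184 + 292·297 + 505·186 = 0 + 24288 + 86724 + 93930 = 204942
Σ Rᵢ = 0 + 24 + 84 + 90 = 198
N̂ = 204942 / 198 ≈ 1035.1 → 1035

N ≈ 1035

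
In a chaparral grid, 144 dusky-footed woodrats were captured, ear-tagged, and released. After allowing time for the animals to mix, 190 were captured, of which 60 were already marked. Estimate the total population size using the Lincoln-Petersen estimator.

N = 456

N = (144 × 190) / 60 = 27360 / 60 = 456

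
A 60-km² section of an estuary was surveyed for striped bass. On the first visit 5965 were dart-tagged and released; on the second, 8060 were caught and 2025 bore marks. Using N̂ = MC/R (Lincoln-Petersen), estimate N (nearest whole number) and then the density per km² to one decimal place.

density ≈ 395.7 striped bass per km²

N̂ = 5965·8060/2025 = 48077900/2025 ≈ 23742.2 → 23742
Density = N̂ / area = 23742 / 60 ≈ 395.70 → 395.7 per km²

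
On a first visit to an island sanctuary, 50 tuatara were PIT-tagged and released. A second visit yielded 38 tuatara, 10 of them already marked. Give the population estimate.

N = (50 × 38) / 10 = 1900 / 10 = 190

N = 190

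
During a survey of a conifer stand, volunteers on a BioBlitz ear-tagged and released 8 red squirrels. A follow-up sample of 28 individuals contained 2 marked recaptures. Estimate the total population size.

N = 112

The marked fraction in the recapture sample should equal the marked fraction in the population: 2/28 = 8/N.
N = (8 × 28) / 2 = 224 / 2 = 112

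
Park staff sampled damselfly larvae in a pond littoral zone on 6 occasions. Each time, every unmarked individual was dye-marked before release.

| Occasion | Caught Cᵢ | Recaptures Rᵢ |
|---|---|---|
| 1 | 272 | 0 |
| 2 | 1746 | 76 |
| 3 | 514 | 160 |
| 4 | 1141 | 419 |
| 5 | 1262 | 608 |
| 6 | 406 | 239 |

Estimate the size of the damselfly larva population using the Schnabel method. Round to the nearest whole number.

Marked at large before each occasion: Mᵢ = Σⱼ<ᵢ (Cⱼ − Rⱼ) → M1=0, M2=272, M3=1942, M4=2296, M5=3018, M6=3672
Σ MᵢCᵢ = 0·272 + 272·1746 + 1942·514 + 2296·1141 + 3018·1262 + 3672·406 = 0 + 474912 + 998188 + 2619736 + 3808716 + 1490832 = 9392384
Σ Rᵢ = 0 + 76 + 160 + 419 + 608 + 239 = 1502
N̂ = 9392384 / 1502 ≈ 6253.3 → 6253

N ≈ 6253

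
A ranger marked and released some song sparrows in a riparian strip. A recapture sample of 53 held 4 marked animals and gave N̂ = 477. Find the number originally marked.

M = 36

From N = M·C/R: M = N·R / C = 477·4 / 53 = 1908 / 53 = 36.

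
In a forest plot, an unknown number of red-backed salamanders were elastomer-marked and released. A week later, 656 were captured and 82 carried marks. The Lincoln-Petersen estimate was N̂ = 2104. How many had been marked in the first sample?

M = 263

From N = M·C/R: M = N·R / C = 2104·82 / 656 = 172528 / 656 = 263.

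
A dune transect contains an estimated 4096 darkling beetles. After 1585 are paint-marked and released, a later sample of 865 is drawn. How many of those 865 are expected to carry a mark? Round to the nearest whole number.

Expected recaptures E[R] = M·C / N.
E[R] = 1585 × 865 / 4096 = 1371025 / 4096 ≈ 334.7 → 335

expected recaptures ≈ 335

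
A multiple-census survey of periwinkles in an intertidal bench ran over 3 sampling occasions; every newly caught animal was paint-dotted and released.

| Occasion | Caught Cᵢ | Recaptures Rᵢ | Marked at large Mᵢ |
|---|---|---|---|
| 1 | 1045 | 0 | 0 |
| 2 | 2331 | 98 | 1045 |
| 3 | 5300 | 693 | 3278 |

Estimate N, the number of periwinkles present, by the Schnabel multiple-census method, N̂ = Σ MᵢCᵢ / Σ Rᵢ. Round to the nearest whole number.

N ≈ 25,043

Σ MᵢCᵢ = 0·1045 + 1045·2331 + 3278·5300 = 0 + 2435895 + 17373400 = 19809295
Σ Rᵢ = 0 + 98 + 693 = 791
N̂ = 19809295 / 791 ≈ 25043.4 → 25043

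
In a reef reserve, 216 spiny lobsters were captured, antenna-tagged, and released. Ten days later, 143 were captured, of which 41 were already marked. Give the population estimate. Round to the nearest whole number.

N ≈ 753

N = (216 × 143) / 41 = 30888 / 41 ≈ 753.4 → 753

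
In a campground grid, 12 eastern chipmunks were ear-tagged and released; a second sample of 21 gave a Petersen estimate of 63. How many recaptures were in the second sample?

From N = M·C/R: R = M·C / N = 12·21 / 63 = 252 / 63 = 4.

R = 4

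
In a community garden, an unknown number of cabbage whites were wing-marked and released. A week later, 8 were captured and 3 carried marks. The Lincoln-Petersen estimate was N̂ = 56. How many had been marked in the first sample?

M = 21

From N = M·C/R: M = N·R / C = 56·3 / 8 = 168 / 8 = 21.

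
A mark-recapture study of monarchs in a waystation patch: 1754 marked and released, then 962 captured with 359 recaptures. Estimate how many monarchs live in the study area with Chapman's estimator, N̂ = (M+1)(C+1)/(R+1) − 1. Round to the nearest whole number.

N ≈ 4694

N̂ = (1754+1)(962+1)/(359+1) − 1 = 1755·963/360 − 1
= 1690065/360 − 1 ≈ 4694.6 − 1 ≈ 4693.6 → 4694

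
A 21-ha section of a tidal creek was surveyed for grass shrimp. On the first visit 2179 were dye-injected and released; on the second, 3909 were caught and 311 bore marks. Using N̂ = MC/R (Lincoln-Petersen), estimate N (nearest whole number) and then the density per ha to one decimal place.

density ≈ 1304.2 grass shrimp per ha

N̂ = 2179·3909/311 = 8517711/311 ≈ 27388.1 → 27388
Density = N̂ / area = 27388 / 21 ≈ 1304.19 → 1304.2 per ha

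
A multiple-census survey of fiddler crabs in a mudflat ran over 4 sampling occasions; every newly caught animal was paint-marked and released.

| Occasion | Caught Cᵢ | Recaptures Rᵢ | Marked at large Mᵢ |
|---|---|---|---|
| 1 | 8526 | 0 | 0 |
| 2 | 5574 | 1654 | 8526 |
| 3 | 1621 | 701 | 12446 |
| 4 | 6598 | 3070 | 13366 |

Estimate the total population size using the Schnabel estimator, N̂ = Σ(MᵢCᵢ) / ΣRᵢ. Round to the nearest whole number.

N ≈ 28,735

Σ MᵢCᵢ = 0·8526 + 8526·5574 + 12446·1621 + 13366·6598 = 0 + 47523924 + 20174966 + 88188868 = 155887758
Σ Rᵢ = 0 + 1654 + 701 + 3070 = 5425
N̂ = 155887758 / 5425 ≈ 28735.1 → 28735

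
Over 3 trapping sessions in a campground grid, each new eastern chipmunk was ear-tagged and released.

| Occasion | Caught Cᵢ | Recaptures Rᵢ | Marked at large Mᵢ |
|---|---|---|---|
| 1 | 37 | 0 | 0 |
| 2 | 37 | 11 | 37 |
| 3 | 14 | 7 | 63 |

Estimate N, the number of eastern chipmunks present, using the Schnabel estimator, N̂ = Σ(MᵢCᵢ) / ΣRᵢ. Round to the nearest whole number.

Σ MᵢCᵢ = 0·37 + 37·37 + 63·14 = 0 + 1369 + 882 = 2251
Σ Rᵢ = 0 + 11 + 7 = 18
N̂ = 2251 / 18 ≈ 125.1 → 125

N ≈ 125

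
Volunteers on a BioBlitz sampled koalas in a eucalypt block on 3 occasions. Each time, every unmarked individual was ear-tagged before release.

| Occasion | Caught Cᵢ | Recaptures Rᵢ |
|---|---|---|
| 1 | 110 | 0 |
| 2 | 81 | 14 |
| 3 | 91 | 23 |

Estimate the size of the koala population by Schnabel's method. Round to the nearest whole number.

Marked at large before each occasion: Mᵢ = Σⱼ<ᵢ (Cⱼ − Rⱼ) → M1=0, M2=110, M3=177
Σ MᵢCᵢ = 0·110 + 110·81 + 177·91 = 0 + 8910 + 16107 = 25017
Σ Rᵢ = 0 + 14 + 23 = 37
N̂ = 25017 / 37 ≈ 676.1 → 676

N ≈ 676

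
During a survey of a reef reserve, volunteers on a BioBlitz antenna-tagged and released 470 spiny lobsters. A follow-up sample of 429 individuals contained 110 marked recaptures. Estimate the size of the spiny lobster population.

The marked fraction in the recapture sample should equal the marked fraction in the population: 110/429 = 470/N.
N = (470 × 429) / 110 = 201630 / 110 = 1833

N = 1833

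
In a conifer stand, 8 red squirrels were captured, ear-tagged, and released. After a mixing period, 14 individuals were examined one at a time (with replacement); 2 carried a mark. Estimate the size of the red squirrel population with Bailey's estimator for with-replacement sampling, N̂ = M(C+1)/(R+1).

N̂ = 8·(14+1)/(2+1) = 8·15/3 = 120/3 = 40

N = 40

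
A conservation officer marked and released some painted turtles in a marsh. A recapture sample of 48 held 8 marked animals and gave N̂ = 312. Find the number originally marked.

From N = M·C/R: M = N·R / C = 312·8 / 48 = 2496 / 48 = 52.

M = 52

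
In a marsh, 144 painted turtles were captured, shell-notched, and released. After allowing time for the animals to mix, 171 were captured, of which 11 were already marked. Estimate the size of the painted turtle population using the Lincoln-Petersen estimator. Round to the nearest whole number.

The marked fraction in the recapture sample should equal the marked fraction in the population: 11/171 = 144/N.
N = (144 × 171) / 11 = 24624 / 11 ≈ 2238.5 → 2239

N ≈ 2239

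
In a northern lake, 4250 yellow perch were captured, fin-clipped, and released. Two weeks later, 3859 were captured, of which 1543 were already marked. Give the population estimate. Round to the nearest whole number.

N ≈ 10,629

N = (4250 × 3859) / 1543 = 16400750 / 1543 ≈ 10629.1 → 10629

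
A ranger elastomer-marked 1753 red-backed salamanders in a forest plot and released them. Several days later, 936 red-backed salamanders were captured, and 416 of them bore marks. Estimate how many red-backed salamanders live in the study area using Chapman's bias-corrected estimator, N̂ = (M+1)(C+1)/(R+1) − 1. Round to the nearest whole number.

N ≈ 3940

N̂ = (1753+1)(936+1)/(416+1) − 1 = 1754·937/417 − 1
= 1643498/417 − 1 ≈ 3941.2 − 1 ≈ 3940.2 → 3940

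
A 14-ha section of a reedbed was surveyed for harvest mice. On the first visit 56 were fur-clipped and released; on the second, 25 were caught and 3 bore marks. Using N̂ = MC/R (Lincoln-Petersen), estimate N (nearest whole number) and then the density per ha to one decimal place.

density ≈ 33.4 harvest mice per ha

N̂ = 56·25/3 = 1400/3 ≈ 466.7 → 467
Density = N̂ / area = 467 / 14 ≈ 33.36 → 33.4 per ha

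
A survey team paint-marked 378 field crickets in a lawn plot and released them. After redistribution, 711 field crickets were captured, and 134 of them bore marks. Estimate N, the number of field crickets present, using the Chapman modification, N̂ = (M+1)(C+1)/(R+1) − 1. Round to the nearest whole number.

N̂ = (378+1)(711+1)/(134+1) − 1 = 379·712/135 − 1
= 269848/135 − 1 ≈ 1998.9 − 1 ≈ 1997.9 → 1998

N ≈ 1998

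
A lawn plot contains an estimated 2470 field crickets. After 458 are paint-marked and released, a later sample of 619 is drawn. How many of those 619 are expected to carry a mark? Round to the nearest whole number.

expected recaptures ≈ 115

The marked fraction of the population is 458/2470, so in a sample of 619 expect C·(M/N) marked.
E[R] = 458 × 619 / 2470 = 283502 / 2470 ≈ 114.8 → 115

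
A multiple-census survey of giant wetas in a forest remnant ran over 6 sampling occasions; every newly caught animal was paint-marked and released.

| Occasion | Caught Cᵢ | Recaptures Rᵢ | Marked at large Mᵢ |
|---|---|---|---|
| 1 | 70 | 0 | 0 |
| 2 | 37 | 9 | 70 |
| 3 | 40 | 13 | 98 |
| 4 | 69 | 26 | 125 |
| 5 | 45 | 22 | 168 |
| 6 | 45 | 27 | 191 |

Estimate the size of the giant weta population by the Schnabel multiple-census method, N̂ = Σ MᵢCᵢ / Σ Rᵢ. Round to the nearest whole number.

Σ MᵢCᵢ = 0·70 + 70·37 + 98·40 + 125·69 + 168·45 + 191·45 = 0 + 2590 + 3920 + 8625 + 7560 + 8595 = 31290
Σ Rᵢ = 0 + 9 + 13 + 26 + 22 + 27 = 97
N̂ = 31290 / 97 ≈ 322.6 → 323

N ≈ 323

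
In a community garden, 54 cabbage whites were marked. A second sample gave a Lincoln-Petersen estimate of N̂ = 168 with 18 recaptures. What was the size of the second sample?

C = 56

From N = M·C/R: C = N·R / M = 168·18 / 54 = 3024 / 54 = 56.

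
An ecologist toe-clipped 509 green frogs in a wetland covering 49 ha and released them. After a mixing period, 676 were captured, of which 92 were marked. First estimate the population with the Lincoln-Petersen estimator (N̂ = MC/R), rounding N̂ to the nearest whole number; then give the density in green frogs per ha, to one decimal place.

N̂ = 509·676/92 = 344084/92 ≈ 3740.0 → 3740
Density = N̂ / area = 3740 / 49 ≈ 76.33 → 76.3 per ha

density ≈ 76.3 green frogs per ha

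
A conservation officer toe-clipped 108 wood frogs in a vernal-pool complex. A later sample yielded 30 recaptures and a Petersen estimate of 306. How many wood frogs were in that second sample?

C = 85

From N = M·C/R: C = N·R / M = 306·30 / 108 = 9180 / 108 = 85.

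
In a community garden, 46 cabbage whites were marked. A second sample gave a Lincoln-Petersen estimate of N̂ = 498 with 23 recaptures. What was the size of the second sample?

C = 249

From N = M·C/R: C = N·R / M = 498·23 / 46 = 11454 / 46 = 249.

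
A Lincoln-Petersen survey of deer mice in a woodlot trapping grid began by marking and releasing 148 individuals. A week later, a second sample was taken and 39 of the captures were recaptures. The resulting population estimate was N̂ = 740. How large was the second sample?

From N = M·C/R: C = N·R / M = 740·39 / 148 = 28860 / 148 = 195.

C = 195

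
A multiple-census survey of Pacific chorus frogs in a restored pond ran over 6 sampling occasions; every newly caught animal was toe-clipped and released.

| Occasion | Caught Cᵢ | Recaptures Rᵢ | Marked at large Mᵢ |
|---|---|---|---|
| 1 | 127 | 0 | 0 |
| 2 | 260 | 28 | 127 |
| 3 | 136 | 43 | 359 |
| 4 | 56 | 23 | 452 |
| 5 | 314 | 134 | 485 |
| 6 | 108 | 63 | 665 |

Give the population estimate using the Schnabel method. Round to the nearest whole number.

N ≈ 1138

Σ MᵢCᵢ = 0·127 + 127·260 + 359·136 + 452·56 + 485·314 + 665·108 = 0 + 33020 + 48824 + 25312 + 152290 + 71820 = 331266
Σ Rᵢ = 0 + 28 + 43 + 23 + 134 + 63 = 291
N̂ = 331266 / 291 ≈ 1138.4 → 1138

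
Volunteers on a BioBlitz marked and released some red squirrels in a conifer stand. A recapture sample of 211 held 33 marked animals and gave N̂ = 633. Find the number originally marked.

M = 99

From N = M·C/R: M = N·R / C = 633·33 / 211 = 20889 / 211 = 99.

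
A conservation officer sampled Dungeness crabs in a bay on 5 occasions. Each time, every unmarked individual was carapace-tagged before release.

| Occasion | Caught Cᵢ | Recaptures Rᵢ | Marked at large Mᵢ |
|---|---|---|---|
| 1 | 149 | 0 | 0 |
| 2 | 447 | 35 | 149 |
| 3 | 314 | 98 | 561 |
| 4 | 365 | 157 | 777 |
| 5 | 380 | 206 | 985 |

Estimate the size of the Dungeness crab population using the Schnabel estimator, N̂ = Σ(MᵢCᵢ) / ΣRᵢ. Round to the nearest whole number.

Σ MᵢCᵢ = 0·149 + 149·447 + 561·314 + 777·365 + 985·380 = 0 + 66603 + 176154 + 283605 + 374300 = 900662
Σ Rᵢ = 0 + 35 + 98 + 157 + 206 = 496
N̂ = 900662 / 496 ≈ 1815.9 → 1816

N ≈ 1816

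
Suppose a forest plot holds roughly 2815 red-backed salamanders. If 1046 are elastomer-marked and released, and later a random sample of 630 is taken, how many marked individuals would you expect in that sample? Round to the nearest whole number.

The marked fraction of the population is 1046/2815, so in a sample of 630 expect C·(M/N) marked.
E[R] = 1046 × 630 / 2815 = 658980 / 2815 ≈ 234.1 → 234

expected recaptures ≈ 234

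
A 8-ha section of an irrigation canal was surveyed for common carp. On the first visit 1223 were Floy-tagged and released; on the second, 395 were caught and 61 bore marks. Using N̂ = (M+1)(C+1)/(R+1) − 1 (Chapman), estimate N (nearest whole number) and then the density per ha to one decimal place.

density ≈ 977.1 common carp per ha

N̂ = 1224·396/62 − 1 = 484704/62 − 1 ≈ 7816.8 → 7817
Density = N̂ / area = 7817 / 8 ≈ 977.12 → 977.1 per ha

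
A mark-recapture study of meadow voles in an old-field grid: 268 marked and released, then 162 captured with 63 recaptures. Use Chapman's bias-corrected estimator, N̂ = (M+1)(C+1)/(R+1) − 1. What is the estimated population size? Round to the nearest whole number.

N ≈ 684

N̂ = (268+1)(162+1)/(63+1) − 1 = 269·163/64 − 1
= 43847/64 − 1 ≈ 685.1 − 1 ≈ 684.1 → 684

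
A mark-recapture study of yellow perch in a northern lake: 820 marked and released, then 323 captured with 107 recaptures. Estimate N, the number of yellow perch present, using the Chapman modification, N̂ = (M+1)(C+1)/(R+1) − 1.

N = 2462

N̂ = (820+1)(323+1)/(107+1) − 1 = 821·324/108 − 1
= 266004/108 − 1 = 2463 − 1 = 2462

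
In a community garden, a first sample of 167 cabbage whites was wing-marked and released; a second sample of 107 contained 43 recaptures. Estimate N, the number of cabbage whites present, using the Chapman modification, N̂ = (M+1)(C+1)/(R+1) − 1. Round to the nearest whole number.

N ≈ 411

N̂ = (167+1)(107+1)/(43+1) − 1 = 168·108/44 − 1
= 18144/44 − 1 ≈ 412.4 − 1 ≈ 411.4 → 411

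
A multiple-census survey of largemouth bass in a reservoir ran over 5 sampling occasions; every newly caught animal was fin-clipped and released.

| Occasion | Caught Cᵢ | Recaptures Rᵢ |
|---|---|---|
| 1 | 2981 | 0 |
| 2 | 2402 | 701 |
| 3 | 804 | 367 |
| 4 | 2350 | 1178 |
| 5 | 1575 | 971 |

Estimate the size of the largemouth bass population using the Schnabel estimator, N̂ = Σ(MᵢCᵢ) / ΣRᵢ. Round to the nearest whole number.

Marked at large before each occasion: Mᵢ = Σⱼ<ᵢ (Cⱼ − Rⱼ) → M1=0, M2=2981, M3=4682, M4=5119, M5=6291
Σ MᵢCᵢ = 0·2981 + 2981·2402 + 4682·804 + 5119·2350 + 6291·1575 = 0 + 7160362 + 3764328 + 12029650 + 9908325 = 32862665
Σ Rᵢ = 0 + 701 + 367 + 1178 + 971 = 3217
N̂ = 32862665 / 3217 ≈ 10215.3 → 10215

N ≈ 10,215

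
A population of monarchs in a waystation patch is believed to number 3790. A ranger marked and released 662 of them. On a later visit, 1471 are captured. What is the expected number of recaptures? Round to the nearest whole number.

expected recaptures ≈ 257

The marked fraction of the population is 662/3790, so in a sample of 1471 expect C·(M/N) marked.
E[R] = 662 × 1471 / 3790 = 973802 / 3790 ≈ 256.9 → 257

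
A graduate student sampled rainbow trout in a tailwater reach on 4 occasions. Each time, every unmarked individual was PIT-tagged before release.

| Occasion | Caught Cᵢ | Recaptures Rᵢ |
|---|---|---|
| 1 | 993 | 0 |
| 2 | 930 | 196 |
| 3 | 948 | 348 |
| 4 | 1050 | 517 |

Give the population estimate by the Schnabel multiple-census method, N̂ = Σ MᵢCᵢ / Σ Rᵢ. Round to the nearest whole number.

Marked at large before each occasion: Mᵢ = Σⱼ<ᵢ (Cⱼ − Rⱼ) → M1=0, M2=993, M3=1727, M4=2327
Σ MᵢCᵢ = 0·993 + 993·930 + 1727·948 + 2327·1050 = 0 + 923490 + 1637196 + 2443350 = 5004036
Σ Rᵢ = 0 + 196 + 348 + 517 = 1061
N̂ = 5004036 / 1061 ≈ 4716.3 → 4716

N ≈ 4716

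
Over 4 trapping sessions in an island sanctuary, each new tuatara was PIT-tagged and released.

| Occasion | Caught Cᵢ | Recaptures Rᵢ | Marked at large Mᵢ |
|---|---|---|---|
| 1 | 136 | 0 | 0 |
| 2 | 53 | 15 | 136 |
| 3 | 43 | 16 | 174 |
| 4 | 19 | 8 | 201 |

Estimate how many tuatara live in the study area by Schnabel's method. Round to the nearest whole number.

Σ MᵢCᵢ = 0·136 + 136·53 + 174·43 + 201·19 = 0 + 7208 + 7482 + 3819 = 18509
Σ Rᵢ = 0 + 15 + 16 + 8 = 39
N̂ = 18509 / 39 ≈ 474.6 → 475

N ≈ 475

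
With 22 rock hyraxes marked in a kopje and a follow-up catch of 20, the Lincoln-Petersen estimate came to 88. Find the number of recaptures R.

From N = M·C/R: R = M·C / N = 22·20 / 88 = 440 / 88 = 5.

R = 5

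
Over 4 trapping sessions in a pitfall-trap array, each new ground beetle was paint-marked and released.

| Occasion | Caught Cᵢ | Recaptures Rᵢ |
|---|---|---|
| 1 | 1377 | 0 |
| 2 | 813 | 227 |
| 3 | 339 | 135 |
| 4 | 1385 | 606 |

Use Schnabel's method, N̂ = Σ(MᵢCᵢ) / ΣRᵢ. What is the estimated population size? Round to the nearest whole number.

N ≈ 4944

Marked at large before each occasion: Mᵢ = Σⱼ<ᵢ (Cⱼ − Rⱼ) → M1=0, M2=1377, M3=1963, M4=2167
Σ MᵢCᵢ = 0·1377 + 1377·813 + 1963·339 + 2167·1385 = 0 + 1119501 + 665457 + 3001295 = 4786253
Σ Rᵢ = 0 + 227 + 135 + 606 = 968
N̂ = 4786253 / 968 ≈ 4944.48 → 4944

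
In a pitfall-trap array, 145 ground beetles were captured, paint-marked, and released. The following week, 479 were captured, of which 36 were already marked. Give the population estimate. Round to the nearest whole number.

N = (145 × 479) / 36 = 69455 / 36 ≈ 1929.3 → 1929

N ≈ 1929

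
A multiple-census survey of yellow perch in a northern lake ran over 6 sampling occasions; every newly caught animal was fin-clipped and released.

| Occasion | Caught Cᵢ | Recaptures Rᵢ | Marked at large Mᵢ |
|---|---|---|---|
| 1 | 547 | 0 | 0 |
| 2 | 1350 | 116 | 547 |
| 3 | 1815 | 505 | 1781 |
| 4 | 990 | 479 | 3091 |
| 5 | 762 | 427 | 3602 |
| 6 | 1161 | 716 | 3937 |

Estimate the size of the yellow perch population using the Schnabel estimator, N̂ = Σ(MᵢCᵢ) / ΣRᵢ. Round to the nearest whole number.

N ≈ 6396

Σ MᵢCᵢ = 0·547 + 547·1350 + 1781·1815 + 3091·990 + 3602·762 + 3937·1161 = 0 + 738450 + 3232515 + 3060090 + 2744724 + 4570857 = 14346636
Σ Rᵢ = 0 + 116 + 505 + 479 + 427 + 716 = 2243
N̂ = 14346636 / 2243 ≈ 6396.2 → 6396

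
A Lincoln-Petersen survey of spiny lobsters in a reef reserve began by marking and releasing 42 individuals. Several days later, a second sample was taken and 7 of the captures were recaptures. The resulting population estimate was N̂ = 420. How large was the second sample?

From N = M·C/R: C = N·R / M = 420·7 / 42 = 2940 / 42 = 70.

C = 70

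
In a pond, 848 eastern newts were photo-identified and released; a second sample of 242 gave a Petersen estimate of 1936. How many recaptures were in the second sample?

R = 106

From N = M·C/R: R = M·C / N = 848·242 / 1936 = 205216 / 1936 = 106.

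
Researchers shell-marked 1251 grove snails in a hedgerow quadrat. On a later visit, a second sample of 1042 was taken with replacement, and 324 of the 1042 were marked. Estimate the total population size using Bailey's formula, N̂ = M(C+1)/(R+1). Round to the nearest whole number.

N̂ = 1251·(1042+1)/(324+1) = 1251·1043/325 = 1304793/325 ≈ 4014.7 → 4015

N ≈ 4015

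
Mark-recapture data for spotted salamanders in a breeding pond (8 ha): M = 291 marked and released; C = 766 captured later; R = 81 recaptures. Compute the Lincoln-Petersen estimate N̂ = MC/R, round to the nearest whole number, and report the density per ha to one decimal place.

density ≈ 344.0 spotted salamanders per ha

N̂ = 291·766/81 = 222906/81 ≈ 2751.9 → 2752
Density = N̂ / area = 2752 / 8 = 344.0 per ha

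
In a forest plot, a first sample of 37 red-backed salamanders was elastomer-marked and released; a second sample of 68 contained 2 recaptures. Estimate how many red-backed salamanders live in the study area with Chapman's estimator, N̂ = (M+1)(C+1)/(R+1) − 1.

N̂ = (37+1)(68+1)/(2+1) − 1 = 38·69/3 − 1
= 2622/3 − 1 = 874 − 1 = 873

N = 873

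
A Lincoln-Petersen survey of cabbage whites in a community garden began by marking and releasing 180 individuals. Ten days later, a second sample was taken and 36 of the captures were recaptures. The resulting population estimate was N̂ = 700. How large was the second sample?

From N = M·C/R: C = N·R / M = 700·36 / 180 = 25200 / 180 = 140.

C = 140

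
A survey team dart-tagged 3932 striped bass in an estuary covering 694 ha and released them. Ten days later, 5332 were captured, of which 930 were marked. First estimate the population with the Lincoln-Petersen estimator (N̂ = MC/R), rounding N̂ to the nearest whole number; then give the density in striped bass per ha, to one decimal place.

N̂ = 3932·5332/930 = 20965424/930 ≈ 22543.47 → 22543
Density = N̂ / area = 22543 / 694 ≈ 32.48 → 32.5 per ha

density ≈ 32.5 striped bass per ha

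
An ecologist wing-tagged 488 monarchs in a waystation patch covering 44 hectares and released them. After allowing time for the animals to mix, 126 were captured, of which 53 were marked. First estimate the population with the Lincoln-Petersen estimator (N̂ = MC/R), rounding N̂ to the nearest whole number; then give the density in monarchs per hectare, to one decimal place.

density ≈ 26.4 monarchs per hectare

N̂ = 488·126/53 = 61488/53 ≈ 1160.2 → 1160
Density = N̂ / area = 1160 / 44 ≈ 26.36 → 26.4 per hectare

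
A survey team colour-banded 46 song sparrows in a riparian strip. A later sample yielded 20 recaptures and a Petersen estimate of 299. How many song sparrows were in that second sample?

From N = M·C/R: C = N·R / M = 299·20 / 46 = 5980 / 46 = 130.

C = 130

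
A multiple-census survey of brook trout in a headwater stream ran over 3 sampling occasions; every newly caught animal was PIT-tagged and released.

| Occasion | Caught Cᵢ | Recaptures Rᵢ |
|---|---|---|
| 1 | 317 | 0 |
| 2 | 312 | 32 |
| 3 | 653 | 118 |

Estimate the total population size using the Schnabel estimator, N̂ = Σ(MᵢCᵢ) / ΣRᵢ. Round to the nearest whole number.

Marked at large before each occasion: Mᵢ = Σⱼ<ᵢ (Cⱼ − Rⱼ) → M1=0, M2=317, M3=597
Σ MᵢCᵢ = 0·317 + 317·312 + 597·653 = 0 + 98904 + 389841 = 488745
Σ Rᵢ = 0 + 32 + 118 = 150
N̂ = 488745 / 150 ≈ 3258.3 → 3258

N ≈ 3258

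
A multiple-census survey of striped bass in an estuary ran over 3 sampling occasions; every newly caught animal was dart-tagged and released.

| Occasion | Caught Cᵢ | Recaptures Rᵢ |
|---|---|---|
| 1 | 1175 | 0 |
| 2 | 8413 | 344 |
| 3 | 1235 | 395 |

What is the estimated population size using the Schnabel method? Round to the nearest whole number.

Marked at large before each occasion: Mᵢ = Σⱼ<ᵢ (Cⱼ − Rⱼ) → M1=0, M2=1175, M3=9244
Σ MᵢCᵢ = 0·1175 + 1175·8413 + 9244·1235 = 0 + 9885275 + 11416340 = 21301615
Σ Rᵢ = 0 + 344 + 395 = 739
N̂ = 21301615 / 739 ≈ 28824.9 → 28825

N ≈ 28,825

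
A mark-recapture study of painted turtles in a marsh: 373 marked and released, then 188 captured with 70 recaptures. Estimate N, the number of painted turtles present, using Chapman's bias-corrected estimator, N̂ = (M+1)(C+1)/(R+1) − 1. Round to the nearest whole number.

N̂ = (373+1)(188+1)/(70+1) − 1 = 374·189/71 − 1
= 70686/71 − 1 ≈ 995.6 − 1 ≈ 994.6 → 995

N ≈ 995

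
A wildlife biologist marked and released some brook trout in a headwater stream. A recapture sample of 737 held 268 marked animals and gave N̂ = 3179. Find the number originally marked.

M = 1156

From N = M·C/R: M = N·R / C = 3179·268 / 737 = 851972 / 737 = 1156.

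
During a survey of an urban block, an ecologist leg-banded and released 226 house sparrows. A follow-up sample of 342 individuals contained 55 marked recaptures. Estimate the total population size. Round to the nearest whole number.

The marked fraction in the recapture sample should equal the marked fraction in the population: 55/342 = 226/N.
N = (226 × 342) / 55 = 77292 / 55 ≈ 1405.3 → 1405

N ≈ 1405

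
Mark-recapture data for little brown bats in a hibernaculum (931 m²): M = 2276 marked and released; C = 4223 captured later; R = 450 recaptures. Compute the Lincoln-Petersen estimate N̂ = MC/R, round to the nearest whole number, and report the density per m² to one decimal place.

N̂ = 2276·4223/450 = 9611548/450 ≈ 21359.0 → 21359
Density = N̂ / area = 21359 / 931 ≈ 22.94 → 22.9 per m²

density ≈ 22.9 little brown bats per m²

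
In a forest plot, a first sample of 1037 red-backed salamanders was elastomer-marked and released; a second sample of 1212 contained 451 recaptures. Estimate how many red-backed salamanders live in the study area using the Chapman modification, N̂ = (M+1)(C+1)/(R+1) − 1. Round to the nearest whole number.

N̂ = (1037+1)(1212+1)/(451+1) − 1 = 1038·1213/452 − 1
= 1259094/452 − 1 ≈ 2785.6 − 1 ≈ 2784.6 → 2785

N ≈ 2785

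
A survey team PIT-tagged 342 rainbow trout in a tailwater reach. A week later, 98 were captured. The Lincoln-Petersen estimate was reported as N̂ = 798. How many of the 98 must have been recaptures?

R = 42

From N = M·C/R: R = M·C / N = 342·98 / 798 = 33516 / 798 = 42.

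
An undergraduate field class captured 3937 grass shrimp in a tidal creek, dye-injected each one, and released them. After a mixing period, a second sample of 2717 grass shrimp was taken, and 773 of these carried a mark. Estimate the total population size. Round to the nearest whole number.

Lincoln-Petersen assumes M/N = R/C, so N = M·C / R.
N = (3937 × 2717) / 773 = 10696829 / 773 ≈ 13838.1 → 13838

N ≈ 13,838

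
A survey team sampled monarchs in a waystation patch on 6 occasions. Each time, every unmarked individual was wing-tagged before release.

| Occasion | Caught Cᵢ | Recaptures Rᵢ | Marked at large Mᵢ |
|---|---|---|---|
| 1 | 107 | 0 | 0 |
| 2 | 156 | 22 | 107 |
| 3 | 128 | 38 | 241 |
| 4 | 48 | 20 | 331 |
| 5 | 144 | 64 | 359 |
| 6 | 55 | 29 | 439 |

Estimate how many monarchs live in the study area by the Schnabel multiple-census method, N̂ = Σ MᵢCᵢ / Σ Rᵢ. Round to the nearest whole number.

Σ MᵢCᵢ = 0·107 + 107·156 + 241·128 + 331·48 + 359·144 + 439·55 = 0 + 16692 + 30848 + 15888 + 51696 + 24145 = 139269
Σ Rᵢ = 0 + 22 + 38 + 20 + 64 + 29 = 173
N̂ = 139269 / 173 ≈ 805.0 → 805

N ≈ 805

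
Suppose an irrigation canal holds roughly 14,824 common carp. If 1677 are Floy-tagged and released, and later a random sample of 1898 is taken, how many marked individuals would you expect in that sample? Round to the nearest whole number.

expected recaptures ≈ 215

The marked fraction of the population is 1677/14824, so in a sample of 1898 expect C·(M/N) marked.
E[R] = 1677 × 1898 / 14824 = 3182946 / 14824 ≈ 214.7 → 215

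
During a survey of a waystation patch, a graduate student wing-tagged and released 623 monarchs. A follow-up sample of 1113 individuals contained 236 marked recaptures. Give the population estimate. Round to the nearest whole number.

If marked individuals mix randomly, R/C ≈ M/N, giving N ≈ M·C/R.
N = (623 × 1113) / 236 = 693399 / 236 ≈ 2938.1 → 2938

N ≈ 2938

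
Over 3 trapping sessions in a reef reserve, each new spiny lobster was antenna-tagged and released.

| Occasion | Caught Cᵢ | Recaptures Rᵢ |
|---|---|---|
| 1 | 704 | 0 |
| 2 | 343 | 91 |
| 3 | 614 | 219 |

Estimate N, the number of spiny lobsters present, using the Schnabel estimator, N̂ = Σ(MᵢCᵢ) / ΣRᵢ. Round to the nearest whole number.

N ≈ 2672

Marked at large before each occasion: Mᵢ = Σⱼ<ᵢ (Cⱼ − Rⱼ) → M1=0, M2=704, M3=956
Σ MᵢCᵢ = 0·704 + 704·343 + 956·614 = 0 + 241472 + 586984 = 828456
Σ Rᵢ = 0 + 91 + 219 = 310
N̂ = 828456 / 310 ≈ 2672.4 → 2672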